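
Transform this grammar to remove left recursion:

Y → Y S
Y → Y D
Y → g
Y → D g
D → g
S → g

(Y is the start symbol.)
Y → g Y'
Y → D g Y'
Y' → S Y'
Y' → D Y'
Y' → ε
D → g
S → g

Y is directly left-recursive. The standard transformation for
  A → A α₁ | ... | A α_m | β₁ | ... | β_n
is
  A  → β₁ A' | ... | β_n A'
  A' → α₁ A' | ... | α_m A' | ε

Y → g becomes Y → g Y'
Y → D g becomes Y → D g Y'
Y → Y S becomes Y' → S Y'
Y → Y D becomes Y' → D Y'
Add Y' → ε

Productions for other non-terminals are unchanged:
  D → g
  S → g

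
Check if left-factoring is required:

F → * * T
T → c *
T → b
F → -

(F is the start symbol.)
Left-factoring is needed when two productions for the same non-terminal
share a common prefix on the right-hand side.

Productions for F:
  F → * * T
  F → -
Productions for T:
  T → c *
  T → b

No common prefixes found.

Answer: No, left-factoring is not needed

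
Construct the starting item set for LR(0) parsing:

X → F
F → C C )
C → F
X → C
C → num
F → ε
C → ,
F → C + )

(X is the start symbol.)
{ [C → . ,], [C → . F], [C → . num], [F → . C + )], [F → . C C )], [F → .], [X → . C], [X → . F], [X' → . X] }

First, augment the grammar with X' → X
I₀ = CLOSURE({ [X' → . X] }):
  [X' → . X] has the dot before X: add [X → . F], [X → . C]
  [X → . F] has the dot before F: add [F → . C C )], [F → .], [F → . C + )]
  [X → . C] has the dot before C: add [C → . F], [C → . num], [C → . ,]
No further items can be added.

I₀ = { [C → . ,], [C → . F], [C → . num], [F → . C + )], [F → . C C )], [F → .], [X → . C], [X → . F], [X' → . X] }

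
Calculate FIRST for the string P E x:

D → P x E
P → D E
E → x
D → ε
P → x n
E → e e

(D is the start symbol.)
FIRST sets of the non-terminals involved (from the grammar, by fixed-point iteration):
  FIRST(P) = { 'e', 'x' }

To compute FIRST(P E x), process the symbols left to right:
Symbol P is a non-terminal. Add FIRST(P) \ {ε} = { 'e', 'x' }
P is not nullable (ε ∉ FIRST(P)), so stop here.
FIRST(P E x) = { 'e', 'x' }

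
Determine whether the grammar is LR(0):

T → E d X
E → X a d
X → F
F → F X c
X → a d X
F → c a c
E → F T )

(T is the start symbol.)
No. Shift-reduce conflict between [X → F .] and [F → . c a c]

A grammar is LR(0) if no state in the canonical LR(0) collection has:
  - both a shift item (dot before a terminal) and a complete item (shift-reduce conflict), or
  - two or more complete items (reduce-reduce conflict; the accept item [T' → T .] counts as a complete item here).

Augment with T' → T and build the canonical LR(0) collection (I0 = CLOSURE({[T' → . T]}), then GOTO on every symbol after a dot until no new states appear). It has 21 states:
  I0: { [E → . F T )], [E → . X a d], [F → . F X c], [F → . c a c], [T → . E d X], [T' → . T], [X → . F], [X → . a d X] }  — shift
  I1: { [T → E . d X] }  — shift
  I2: { [E → . F T )], [E → . X a d], [E → F . T )], [F → . F X c], [F → . c a c], [F → F . X c], [T → . E d X], [X → . F], [X → . a d X], [X → F .] }  — shift, reduce
  I3: { [T' → T .] }  — accept
  I4: { [E → X . a d] }  — shift
  I5: { [X → a . d X] }  — shift
  I6: { [F → c . a c] }  — shift
  I7: { [F → c a . c] }  — shift
  I8: { [F → c a c .] }  — reduce
  I9: { [F → . F X c], [F → . c a c], [X → . F], [X → . a d X], [X → a d . X] }  — shift
  I10: { [F → . F X c], [F → . c a c], [F → F . X c], [X → . F], [X → . a d X], [X → F .] }  — shift, reduce
  I11: { [X → a d X .] }  — reduce
  I12: { [F → F X . c] }  — shift
  I13: { [F → F X c .] }  — reduce
  I14: { [E → X a . d] }  — shift
  I15: { [E → X a d .] }  — reduce
  I16: { [E → F T . )] }  — shift
  I17: { [E → X . a d], [F → F X . c] }  — shift
  I18: { [E → F T ) .] }  — reduce
  I19: { [F → . F X c], [F → . c a c], [T → E d . X], [X → . F], [X → . a d X] }  — shift
  I20: { [T → E d X .] }  — reduce

Conflict in state I2:
  Shift-reduce conflict between [X → F .] and [F → . c a c]
So the grammar is NOT LR(0).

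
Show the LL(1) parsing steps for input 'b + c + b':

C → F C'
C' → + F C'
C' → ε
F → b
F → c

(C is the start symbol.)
Stack is shown with the top on the left.

Stack     Input        Action
-----------------------------
C $       b + c + b $  output C → F C'
F C' $    b + c + b $  output F → b
b C' $    b + c + b $  match 'b'
C' $      + c + b $    output C' → + F C'
+ F C' $  + c + b $    match '+'
F C' $    c + b $      output F → c
c C' $    c + b $      match 'c'
C' $      + b $        output C' → + F C'
+ F C' $  + b $        match '+'
F C' $    b $          output F → b
b C' $    b $          match 'b'
C' $      $            output C' → ε
$         $            accept

The string is accepted.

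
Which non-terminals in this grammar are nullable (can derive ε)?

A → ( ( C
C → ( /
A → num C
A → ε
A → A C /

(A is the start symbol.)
A non-terminal is nullable if it can derive ε (the empty string): either it has an ε-production, or it has a production whose right-hand side consists entirely of nullable non-terminals.

ε-productions: A → ε
So A is immediately nullable.
No further non-terminal can be added: every production for the remaining non-terminals contains a terminal or a non-nullable non-terminal.
Nullable = { 'A' }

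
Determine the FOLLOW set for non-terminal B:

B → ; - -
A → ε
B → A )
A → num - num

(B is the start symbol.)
{ $ }

To compute FOLLOW(B), find every occurrence of B on a right-hand side N → α B β: add FIRST(β) \ {ε}, and if β is empty or nullable also add FOLLOW(N). Iterate to a fixed point.

B is the start symbol, so $ ∈ FOLLOW(B).
B does not occur on any right-hand side.

Taking the union: FOLLOW(B) = { $ }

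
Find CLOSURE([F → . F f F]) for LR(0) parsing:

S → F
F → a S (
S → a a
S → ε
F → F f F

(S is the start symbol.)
Start with: [F → . F f F]
  [F → . F f F] has the dot before F: add [F → . a S (]
No further items can be added.

CLOSURE = { [F → . F f F], [F → . a S (] }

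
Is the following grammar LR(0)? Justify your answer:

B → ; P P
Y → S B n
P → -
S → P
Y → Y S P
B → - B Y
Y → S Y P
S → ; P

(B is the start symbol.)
A grammar is LR(0) if no state in the canonical LR(0) collection has:
  - both a shift item (dot before a terminal) and a complete item (shift-reduce conflict), or
  - two or more complete items (reduce-reduce conflict; the accept item [B' → B .] counts as a complete item here).

Augment with B' → B and build the canonical LR(0) collection (I0 = CLOSURE({[B' → . B]}), then GOTO on every symbol after a dot until no new states appear). It has 22 states:
  I0: { [B → . - B Y], [B → . ; P P], [B' → . B] }  — shift
  I1: { [B → - . B Y], [B → . - B Y], [B → . ; P P] }  — shift
  I2: { [B → ; . P P], [P → . -] }  — shift
  I3: { [B' → B .] }  — accept
  I4: { [P → - .] }  — reduce
  I5: { [B → ; P . P], [P → . -] }  — shift
  I6: { [B → ; P P .] }  — reduce
  I7: { [B → - B . Y], [P → . -], [S → . ; P], [S → . P], [Y → . S B n], [Y → . S Y P], [Y → . Y S P] }  — shift
  I8: { [P → . -], [S → ; . P] }  — shift
  I9: { [S → P .] }  — reduce
  I10: { [B → . - B Y], [B → . ; P P], [P → . -], [S → . ; P], [S → . P], [Y → . S B n], [Y → . S Y P], [Y → . Y S P], [Y → S . B n], [Y → S . Y P] }  — shift
  I11: { [B → - B Y .], [P → . -], [S → . ; P], [S → . P], [Y → Y . S P] }  — shift, reduce
  I12: { [P → . -], [Y → Y S . P] }  — shift
  I13: { [Y → Y S P .] }  — reduce
  I14: { [B → - . B Y], [B → . - B Y], [B → . ; P P], [P → - .] }  — shift, reduce
  I15: { [B → ; . P P], [P → . -], [S → ; . P] }  — shift
  I16: { [Y → S B . n] }  — shift
  I17: { [P → . -], [S → . ; P], [S → . P], [Y → S Y . P], [Y → Y . S P] }  — shift
  I18: { [S → P .], [Y → S Y P .] }  — 2 reduces
  I19: { [Y → S B n .] }  — reduce
  I20: { [B → ; P . P], [P → . -], [S → ; P .] }  — shift, reduce
  I21: { [S → ; P .] }  — reduce

Conflict in state I11:
  Shift-reduce conflict between [B → - B Y .] and [P → . -]
So the grammar is NOT LR(0).

Answer: No. Shift-reduce conflict between [B → - B Y .] and [P → . -]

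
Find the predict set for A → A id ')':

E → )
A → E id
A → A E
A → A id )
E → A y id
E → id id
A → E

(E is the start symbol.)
PREDICT(A → A id ')') = (FIRST(RHS) \ {ε}) ∪ (FOLLOW(A) if ε ∈ FIRST(RHS), i.e. RHS ⇒* ε)
FIRST(A) = { ')', 'id' }
FIRST(A id ')') = { ')', 'id' }
ε ∉ FIRST(A id ')'), so FOLLOW(A) is not added.
PREDICT(A → A id ')') = { ')', 'id' }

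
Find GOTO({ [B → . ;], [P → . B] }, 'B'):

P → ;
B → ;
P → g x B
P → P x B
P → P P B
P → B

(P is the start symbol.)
{ [P → B .] }

GOTO(I, 'B') = CLOSURE({ [A → αX.β] : [A → α.Xβ] ∈ I, X = 'B' })

Items with dot before 'B', with the dot advanced:
  [P → . B] → [P → B .]
Closure adds nothing (no advanced item has the dot before a non-terminal).

GOTO = { [P → B .] }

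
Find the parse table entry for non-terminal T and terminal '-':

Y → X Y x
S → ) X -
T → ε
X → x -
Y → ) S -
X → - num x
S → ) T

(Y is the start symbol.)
To find M[T, '-'], we find productions for T where '-' is in the predict set (PREDICT(N → α) = (FIRST(α) \ {ε}) ∪ (FOLLOW(N) if α ⇒* ε)).

Relevant sets:
  FOLLOW(T) = { '-' }

T → ε: PREDICT = { '-' }
  '-' is in predict set, so this production goes in M[T, '-']

M[T, '-'] = T → ε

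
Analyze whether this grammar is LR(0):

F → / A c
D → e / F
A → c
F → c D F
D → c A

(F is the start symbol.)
A grammar is LR(0) if no state in the canonical LR(0) collection has:
  - both a shift item (dot before a terminal) and a complete item (shift-reduce conflict), or
  - two or more complete items (reduce-reduce conflict; the accept item [F' → F .] counts as a complete item here).

Augment with F' → F and build the canonical LR(0) collection (I0 = CLOSURE({[F' → . F]}), then GOTO on every symbol after a dot until no new states appear). It has 14 states:
  I0: { [F → . / A c], [F → . c D F], [F' → . F] }  — shift
  I1: { [A → . c], [F → / . A c] }  — shift
  I2: { [F' → F .] }  — accept
  I3: { [D → . c A], [D → . e / F], [F → c . D F] }  — shift
  I4: { [F → . / A c], [F → . c D F], [F → c D . F] }  — shift
  I5: { [A → . c], [D → c . A] }  — shift
  I6: { [D → e . / F] }  — shift
  I7: { [D → e / . F], [F → . / A c], [F → . c D F] }  — shift
  I8: { [D → e / F .] }  — reduce
  I9: { [D → c A .] }  — reduce
  I10: { [A → c .] }  — reduce
  I11: { [F → c D F .] }  — reduce
  I12: { [F → / A . c] }  — shift
  I13: { [F → / A c .] }  — reduce

Every state is either a pure shift/goto state or contains exactly one complete item and nothing to shift — no conflicts. The grammar is LR(0).

Answer: Yes, the grammar is LR(0)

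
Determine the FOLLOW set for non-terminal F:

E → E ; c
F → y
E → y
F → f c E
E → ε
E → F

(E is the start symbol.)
{ $, ';' }

To compute FOLLOW(F), find every occurrence of F on a right-hand side N → α F β: add FIRST(β) \ {ε}, and if β is empty or nullable also add FOLLOW(N). Iterate to a fixed point.

In E → F: F is at the end, add FOLLOW(E)

The FOLLOW sets referred to above (computed the same way, to a fixed point):
  FOLLOW(E) = { $, ';' }

Taking the union: FOLLOW(F) = { $, ';' }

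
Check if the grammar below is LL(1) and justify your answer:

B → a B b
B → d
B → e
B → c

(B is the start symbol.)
Yes, the grammar is LL(1).

For B:
  PREDICT(B → a B b) = { 'a' }
  PREDICT(B → d) = { 'd' }
  PREDICT(B → e) = { 'e' }
  PREDICT(B → c) = { 'c' }

All predict sets are disjoint. The grammar IS LL(1).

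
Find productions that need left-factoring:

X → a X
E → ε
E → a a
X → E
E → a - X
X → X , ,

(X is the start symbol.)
Yes, E has productions with common prefix 'a'

Left-factoring is needed when two productions for the same non-terminal
share a common prefix on the right-hand side.

Productions for X:
  X → a X
  X → E
  X → X , ,
Productions for E:
  E → ε
  E → a a
  E → a - X

Found common prefix 'a' in productions for E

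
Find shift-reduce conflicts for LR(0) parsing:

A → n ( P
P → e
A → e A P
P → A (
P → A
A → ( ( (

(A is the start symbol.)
A shift-reduce conflict occurs when an LR(0) state has both:
  - a complete (reduce) item [A → α .] (dot at the end), and
  - a shift item [B → β . c γ] (dot before a terminal).

Augment with A' → A and build the canonical LR(0) collection (I0 = CLOSURE({[A' → . A]}), then GOTO on every symbol after a dot until no new states appear). It has 14 states:
  I0: { [A → . ( ( (], [A → . e A P], [A → . n ( P], [A' → . A] }  — shift
  I1: { [A → ( . ( (] }  — shift
  I2: { [A' → A .] }  — accept
  I3: { [A → . ( ( (], [A → . e A P], [A → . n ( P], [A → e . A P] }  — shift
  I4: { [A → n . ( P] }  — shift
  I5: { [A → . ( ( (], [A → . e A P], [A → . n ( P], [A → n ( . P], [P → . A (], [P → . A], [P → . e] }  — shift
  I6: { [P → A . (], [P → A .] }  — shift, reduce
  I7: { [A → n ( P .] }  — reduce
  I8: { [A → . ( ( (], [A → . e A P], [A → . n ( P], [A → e . A P], [P → e .] }  — shift, reduce
  I9: { [A → . ( ( (], [A → . e A P], [A → . n ( P], [A → e A . P], [P → . A (], [P → . A], [P → . e] }  — shift
  I10: { [A → e A P .] }  — reduce
  I11: { [P → A ( .] }  — reduce
  I12: { [A → ( ( . (] }  — shift
  I13: { [A → ( ( ( .] }  — reduce

I6 contains reduce item [P → A .] and shift item [P → A . (] — shift-reduce conflict.
I8 contains reduce item [P → e .] and shift items [A → . ( ( (], [A → . e A P], [A → . n ( P] — shift-reduce conflict.

Answer: Yes — I6: [P → A .] vs [P → A . (]; I8: [P → e .] vs [A → . ( ( (]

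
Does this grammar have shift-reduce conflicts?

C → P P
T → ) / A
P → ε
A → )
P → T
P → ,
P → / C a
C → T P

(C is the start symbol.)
Augment with C' → C and build the canonical LR(0) collection (I0 = CLOSURE({[C' → . C]}), then GOTO on every symbol after a dot until no new states appear). It has 15 states:
  I0: { [C → . P P], [C → . T P], [C' → . C], [P → . ,], [P → . / C a], [P → . T], [P → .], [T → . ) / A] }  — shift, reduce
  I1: { [T → ) . / A] }  — shift
  I2: { [P → , .] }  — reduce
  I3: { [C → . P P], [C → . T P], [P → . ,], [P → . / C a], [P → . T], [P → .], [P → / . C a], [T → . ) / A] }  — shift, reduce
  I4: { [C' → C .] }  — accept
  I5: { [C → P . P], [P → . ,], [P → . / C a], [P → . T], [P → .], [T → . ) / A] }  — shift, reduce
  I6: { [C → T . P], [P → . ,], [P → . / C a], [P → . T], [P → .], [P → T .], [T → . ) / A] }  — shift, 2 reduces
  I7: { [C → T P .] }  — reduce
  I8: { [P → T .] }  — reduce
  I9: { [C → P P .] }  — reduce
  I10: { [P → / C . a] }  — shift
  I11: { [P → / C a .] }  — reduce
  I12: { [A → . )], [T → ) / . A] }  — shift
  I13: { [A → ) .] }  — reduce
  I14: { [T → ) / A .] }  — reduce

I0 contains reduce item [P → .] and shift items [P → . ,], [P → . / C a], [T → . ) / A] — shift-reduce conflict.
I3 contains reduce item [P → .] and shift items [P → . ,], [P → . / C a], [T → . ) / A] — shift-reduce conflict.
I5 contains reduce item [P → .] and shift items [P → . ,], [P → . / C a], [T → . ) / A] — shift-reduce conflict.
I6 contains reduce items [P → .], [P → T .] and shift items [P → . ,], [P → . / C a], [T → . ) / A] — shift-reduce conflict.

Answer: Yes — I0: [P → .] vs [P → . ,]; I3: [P → .] vs [P → . ,]; I5: [P → .] vs [P → . ,]; I6: [P → .] vs [P → . ,]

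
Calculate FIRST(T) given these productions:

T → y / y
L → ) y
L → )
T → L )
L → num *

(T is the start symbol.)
{ ')', 'num', 'y' }

FIRST sets of the other non-terminals involved (by the same procedure, iterated to a fixed point):
  FIRST(L) = { ')', 'num' }

From T → y / y:
  - y is a terminal: add 'y' and stop
From T → L ):
  - L is a non-terminal: add FIRST(L) \ {ε} = { ')', 'num' }
    L is not nullable, so stop

Collecting: FIRST(T) = { ')', 'num', 'y' }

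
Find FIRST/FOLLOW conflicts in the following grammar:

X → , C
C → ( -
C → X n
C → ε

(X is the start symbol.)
A FIRST/FOLLOW conflict occurs when a non-terminal N has a nullable alternative N → β (β ⇒* ε) and another alternative N → α with FIRST(α) ∩ FOLLOW(N) ≠ ∅: on such a lookahead the parser cannot decide between expanding α and letting N vanish via β.

Nullable non-terminals: C.
FIRST sets used below: FIRST(X) = { ',' }

C: nullable alternative(s) C → ε; FOLLOW(C) = { $, 'n' }
  C → ( -: FIRST \ {ε} = { '(' } — disjoint from FOLLOW(C)
  C → X n: FIRST \ {ε} = { ',' } — disjoint from FOLLOW(C)
  C → ε: FIRST \ {ε} = { } — this is the only nullable alternative, skip

X has no nullable alternative, so no FIRST/FOLLOW check is needed there.

No FIRST/FOLLOW conflicts found.

Answer: No FIRST/FOLLOW conflicts.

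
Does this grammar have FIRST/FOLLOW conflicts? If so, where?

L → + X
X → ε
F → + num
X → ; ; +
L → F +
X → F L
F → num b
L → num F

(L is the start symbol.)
Nullable non-terminals: X.
FIRST sets used below: FIRST(F) = { '+', 'num' }

X: nullable alternative(s) X → ε; FOLLOW(X) = { $ }
  X → ε: FIRST \ {ε} = { } — this is the only nullable alternative, skip
  X → ; ; +: FIRST \ {ε} = { ';' } — disjoint from FOLLOW(X)
  X → F L: FIRST \ {ε} = { '+', 'num' } — disjoint from FOLLOW(X)

F, L have no nullable alternative, so no FIRST/FOLLOW check is needed there.

No FIRST/FOLLOW conflicts found.

Answer: No FIRST/FOLLOW conflicts.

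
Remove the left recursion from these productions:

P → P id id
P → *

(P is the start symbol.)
P → * P'
P' → id id P'
P' → ε

P is directly left-recursive. The standard transformation for
  A → A α₁ | ... | A α_m | β₁ | ... | β_n
is
  A  → β₁ A' | ... | β_n A'
  A' → α₁ A' | ... | α_m A' | ε

P → * becomes P → * P'
P → P id id becomes P' → id id P'
Add P' → ε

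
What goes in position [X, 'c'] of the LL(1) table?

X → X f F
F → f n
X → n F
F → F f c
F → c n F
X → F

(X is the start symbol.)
To find M[X, 'c'], we find productions for X where 'c' is in the predict set (PREDICT(N → α) = (FIRST(α) \ {ε}) ∪ (FOLLOW(N) if α ⇒* ε)).

Relevant sets:
  FIRST(X) = { 'c', 'f', 'n' }
  FIRST(F) = { 'c', 'f' }

X → X f F: PREDICT = { 'c', 'f', 'n' }
  'c' is in predict set, so this production goes in M[X, 'c']
X → n F: PREDICT = { 'n' }
X → F: PREDICT = { 'c', 'f' }
  'c' is in predict set, so this production goes in M[X, 'c']

M[X, 'c'] = X → X f F, X → F  (a multiply-defined cell — the grammar is not LL(1))

Answer: X → X f F, X → F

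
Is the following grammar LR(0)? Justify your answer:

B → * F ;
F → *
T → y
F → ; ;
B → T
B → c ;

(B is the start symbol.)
Augment with B' → B and build the canonical LR(0) collection (I0 = CLOSURE({[B' → . B]}), then GOTO on every symbol after a dot until no new states appear). It has 12 states:
  I0: { [B → . * F ;], [B → . T], [B → . c ;], [B' → . B], [T → . y] }  — shift
  I1: { [B → * . F ;], [F → . *], [F → . ; ;] }  — shift
  I2: { [B' → B .] }  — accept
  I3: { [B → T .] }  — reduce
  I4: { [B → c . ;] }  — shift
  I5: { [T → y .] }  — reduce
  I6: { [B → c ; .] }  — reduce
  I7: { [F → * .] }  — reduce
  I8: { [F → ; . ;] }  — shift
  I9: { [B → * F . ;] }  — shift
  I10: { [B → * F ; .] }  — reduce
  I11: { [F → ; ; .] }  — reduce

Every state is either a pure shift/goto state or contains exactly one complete item and nothing to shift — no conflicts. The grammar is LR(0).

Answer: Yes, the grammar is LR(0)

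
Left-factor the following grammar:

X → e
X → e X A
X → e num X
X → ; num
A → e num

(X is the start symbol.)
Left-factoring transforms A → αβ₁ | αβ₂ into A → αA' and A' → β₁ | β₂
(α is the longest common prefix among the alternatives). Repeat until
no nonterminal has two alternatives with a common prefix.

Round 1: X has alternatives sharing prefix 'e'. Introduce X': X → e X'
  Add: X' → ε
  Add: X' → X A
  Add: X' → num X

No remaining common prefixes — done.

Resulting grammar:
X → e X'
X' → ε
X' → X A
X' → num X
X → ; num
A → e num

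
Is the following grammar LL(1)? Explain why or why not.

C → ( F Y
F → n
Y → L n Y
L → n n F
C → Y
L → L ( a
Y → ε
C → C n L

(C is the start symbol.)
No. Predict set conflict for C: { '(' }

A grammar is LL(1) if for each non-terminal N with multiple productions, the predict sets of those productions are pairwise disjoint, where PREDICT(N → α) = (FIRST(α) \ {ε}) ∪ (FOLLOW(N) if α ⇒* ε).

Relevant sets:
  FIRST(Y) = { 'n', ε }
  FIRST(C) = { '(', 'n', ε }
  FIRST(L) = { 'n' }
  FOLLOW(C) = { $, 'n' }
  FOLLOW(Y) = { $, 'n' }

For C:
  PREDICT(C → '(' F Y) = { '(' }
  PREDICT(C → Y) = { $, 'n' }
  PREDICT(C → C n L) = { '(', 'n' }
For Y:
  PREDICT(Y → L n Y) = { 'n' }
  PREDICT(Y → ε) = { $, 'n' }
For L:
  PREDICT(L → n n F) = { 'n' }
  PREDICT(L → L '(' a) = { 'n' }
F has a single production, so nothing to check there.

Conflict found: Predict set conflict for C: { '(' }
The grammar is NOT LL(1).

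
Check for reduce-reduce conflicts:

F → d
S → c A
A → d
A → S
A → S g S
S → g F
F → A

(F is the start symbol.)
A reduce-reduce conflict occurs when an LR(0) state has two complete items [A → α .] and [B → β .] — both call for a reduction, and with no lookahead the parser cannot choose between them.

Augment with F' → F and build the canonical LR(0) collection (I0 = CLOSURE({[F' → . F]}), then GOTO on every symbol after a dot until no new states appear). It has 12 states:
  I0: { [A → . S g S], [A → . S], [A → . d], [F → . A], [F → . d], [F' → . F], [S → . c A], [S → . g F] }  — shift
  I1: { [F → A .] }  — reduce
  I2: { [F' → F .] }  — accept
  I3: { [A → S . g S], [A → S .] }  — shift, reduce
  I4: { [A → . S g S], [A → . S], [A → . d], [S → . c A], [S → . g F], [S → c . A] }  — shift
  I5: { [A → d .], [F → d .] }  — 2 reduces
  I6: { [A → . S g S], [A → . S], [A → . d], [F → . A], [F → . d], [S → . c A], [S → . g F], [S → g . F] }  — shift
  I7: { [S → g F .] }  — reduce
  I8: { [S → c A .] }  — reduce
  I9: { [A → d .] }  — reduce
  I10: { [A → S g . S], [S → . c A], [S → . g F] }  — shift
  I11: { [A → S g S .] }  — reduce

I5 contains complete items [A → d .], [F → d .] — reduce-reduce conflict.

Answer: Yes — I5: [A → d .] vs [F → d .]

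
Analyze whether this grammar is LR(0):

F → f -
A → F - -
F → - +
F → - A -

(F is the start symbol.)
Yes, the grammar is LR(0)

A grammar is LR(0) if no state in the canonical LR(0) collection has:
  - both a shift item (dot before a terminal) and a complete item (shift-reduce conflict), or
  - two or more complete items (reduce-reduce conflict; the accept item [F' → F .] counts as a complete item here).

Augment with F' → F and build the canonical LR(0) collection (I0 = CLOSURE({[F' → . F]}), then GOTO on every symbol after a dot until no new states appear). It has 11 states:
  I0: { [F → . - +], [F → . - A -], [F → . f -], [F' → . F] }  — shift
  I1: { [A → . F - -], [F → - . +], [F → - . A -], [F → . - +], [F → . - A -], [F → . f -] }  — shift
  I2: { [F' → F .] }  — accept
  I3: { [F → f . -] }  — shift
  I4: { [F → f - .] }  — reduce
  I5: { [F → - + .] }  — reduce
  I6: { [F → - A . -] }  — shift
  I7: { [A → F . - -] }  — shift
  I8: { [A → F - . -] }  — shift
  I9: { [A → F - - .] }  — reduce
  I10: { [F → - A - .] }  — reduce

Every state is either a pure shift/goto state or contains exactly one complete item and nothing to shift — no conflicts. The grammar is LR(0).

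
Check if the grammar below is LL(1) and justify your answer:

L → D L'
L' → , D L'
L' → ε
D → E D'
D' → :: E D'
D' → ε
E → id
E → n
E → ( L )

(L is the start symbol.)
A grammar is LL(1) if for each non-terminal N with multiple productions, the predict sets of those productions are pairwise disjoint, where PREDICT(N → α) = (FIRST(α) \ {ε}) ∪ (FOLLOW(N) if α ⇒* ε).

Relevant sets:
  FOLLOW(L') = { $, ')' }
  FOLLOW(D') = { $, ')', ',' }

For L':
  PREDICT(L' → ',' D L') = { ',' }
  PREDICT(L' → ε) = { $, ')' }
For D':
  PREDICT(D' → :: E D') = { '::' }
  PREDICT(D' → ε) = { $, ')', ',' }
For E:
  PREDICT(E → id) = { 'id' }
  PREDICT(E → n) = { 'n' }
  PREDICT(E → '(' L ')') = { '(' }
L, D have a single production, so nothing to check there.

All predict sets are disjoint. The grammar IS LL(1).

Answer: Yes, the grammar is LL(1).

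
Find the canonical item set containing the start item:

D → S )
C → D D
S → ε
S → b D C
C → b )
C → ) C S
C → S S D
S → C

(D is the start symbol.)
First, augment the grammar with D' → D
I₀ = CLOSURE({ [D' → . D] }):
  [D' → . D] has the dot before D: add [D → . S )]
  [D → . S )] has the dot before S: add [S → .], [S → . b D C], [S → . C]
  [S → . C] has the dot before C: add [C → . D D], [C → . b )], [C → . ) C S], [C → . S S D]
No further items can be added.

I₀ = { [C → . ) C S], [C → . D D], [C → . S S D], [C → . b )], [D → . S )], [D' → . D], [S → . C], [S → . b D C], [S → .] }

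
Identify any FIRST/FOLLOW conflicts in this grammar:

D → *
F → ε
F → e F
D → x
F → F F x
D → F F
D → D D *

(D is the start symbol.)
Yes. D → '*' with FOLLOW(D) on { '*' }; D → x with FOLLOW(D) on { 'x' }; D → D D '*' with FOLLOW(D) on { '*', 'e', 'x' }; F → e F with FOLLOW(F) on { 'e' }; F → F F x with FOLLOW(F) on { 'e', 'x' }

A FIRST/FOLLOW conflict occurs when a non-terminal N has a nullable alternative N → β (β ⇒* ε) and another alternative N → α with FIRST(α) ∩ FOLLOW(N) ≠ ∅: on such a lookahead the parser cannot decide between expanding α and letting N vanish via β.

Nullable non-terminals: D, F.
FIRST sets used below: FIRST(F) = { 'e', 'x', ε }, FIRST(D) = { '*', 'e', 'x', ε }

D: nullable alternative(s) D → F F; FOLLOW(D) = { $, '*', 'e', 'x' }
  D → *: FIRST \ {ε} = { '*' } — overlaps FOLLOW(D) on { '*' }: CONFLICT
  D → x: FIRST \ {ε} = { 'x' } — overlaps FOLLOW(D) on { 'x' }: CONFLICT
  D → F F: FIRST \ {ε} = { 'e', 'x' } — this is the only nullable alternative, skip
  D → D D *: FIRST \ {ε} = { '*', 'e', 'x' } — overlaps FOLLOW(D) on { '*', 'e', 'x' }: CONFLICT

F: nullable alternative(s) F → ε; FOLLOW(F) = { $, '*', 'e', 'x' }
  F → ε: FIRST \ {ε} = { } — this is the only nullable alternative, skip
  F → e F: FIRST \ {ε} = { 'e' } — overlaps FOLLOW(F) on { 'e' }: CONFLICT
  F → F F x: FIRST \ {ε} = { 'e', 'x' } — overlaps FOLLOW(F) on { 'e', 'x' }: CONFLICT

So the grammar has 5 FIRST/FOLLOW conflicts (marked CONFLICT above).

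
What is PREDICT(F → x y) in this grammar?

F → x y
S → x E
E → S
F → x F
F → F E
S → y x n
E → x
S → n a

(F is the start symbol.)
{ 'x' }

PREDICT(F → x y) = (FIRST(RHS) \ {ε}) ∪ (FOLLOW(F) if ε ∈ FIRST(RHS), i.e. RHS ⇒* ε)
FIRST(x y) = { 'x' }
ε ∉ FIRST(x y), so FOLLOW(F) is not added.
PREDICT(F → x y) = { 'x' }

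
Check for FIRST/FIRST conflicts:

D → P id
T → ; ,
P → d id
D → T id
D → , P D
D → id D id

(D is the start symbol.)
No FIRST/FIRST conflicts.

A FIRST/FIRST conflict occurs when two productions N → α and N → β for the same non-terminal have FIRST(α) ∩ FIRST(β) ≠ ∅ (with ε ∈ FIRST of a nullable right-hand side, so two nullable alternatives also conflict).

FIRST sets of the non-terminals at (or reachable through a nullable prefix from) the front of some alternative:
  FIRST(P) = { 'd' }
  FIRST(T) = { ';' }

Productions for D:
  D → P id: FIRST = { 'd' }
  D → T id: FIRST = { ';' }
  D → , P D: FIRST = { ',' }
  D → id D id: FIRST = { 'id' }
T, P have only one production, so no FIRST/FIRST conflict is possible there.

All alternatives of each non-terminal have pairwise disjoint FIRST sets.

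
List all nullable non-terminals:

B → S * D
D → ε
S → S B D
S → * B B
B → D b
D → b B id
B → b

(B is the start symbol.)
{ 'D' }

ε-productions: D → ε
So D is immediately nullable.
No further non-terminal can be added: every production for the remaining non-terminals contains a terminal or a non-nullable non-terminal.
Nullable = { 'D' }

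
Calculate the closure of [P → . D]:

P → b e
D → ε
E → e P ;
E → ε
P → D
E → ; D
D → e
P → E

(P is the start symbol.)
{ [D → . e], [D → .], [P → . D] }

Start with: [P → . D]
  [P → . D] has the dot before D: add [D → .], [D → . e]
No further items can be added.

CLOSURE = { [D → . e], [D → .], [P → . D] }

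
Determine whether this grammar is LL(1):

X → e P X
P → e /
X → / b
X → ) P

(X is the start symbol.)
A grammar is LL(1) if for each non-terminal N with multiple productions, the predict sets of those productions are pairwise disjoint, where PREDICT(N → α) = (FIRST(α) \ {ε}) ∪ (FOLLOW(N) if α ⇒* ε).

For X:
  PREDICT(X → e P X) = { 'e' }
  PREDICT(X → '/' b) = { '/' }
  PREDICT(X → ')' P) = { ')' }
P has a single production, so nothing to check there.

All predict sets are disjoint. The grammar IS LL(1).

Answer: Yes, the grammar is LL(1).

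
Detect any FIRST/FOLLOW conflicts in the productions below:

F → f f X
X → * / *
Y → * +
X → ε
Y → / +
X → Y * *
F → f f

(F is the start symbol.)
A FIRST/FOLLOW conflict occurs when a non-terminal N has a nullable alternative N → β (β ⇒* ε) and another alternative N → α with FIRST(α) ∩ FOLLOW(N) ≠ ∅: on such a lookahead the parser cannot decide between expanding α and letting N vanish via β.

Nullable non-terminals: X.
FIRST sets used below: FIRST(Y) = { '*', '/' }

X: nullable alternative(s) X → ε; FOLLOW(X) = { $ }
  X → * / *: FIRST \ {ε} = { '*' } — disjoint from FOLLOW(X)
  X → ε: FIRST \ {ε} = { } — this is the only nullable alternative, skip
  X → Y * *: FIRST \ {ε} = { '*', '/' } — disjoint from FOLLOW(X)

F, Y have no nullable alternative, so no FIRST/FOLLOW check is needed there.

No FIRST/FOLLOW conflicts found.

Answer: No FIRST/FOLLOW conflicts.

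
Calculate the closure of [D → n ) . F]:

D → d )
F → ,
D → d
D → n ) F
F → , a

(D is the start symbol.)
Start with: [D → n ) . F]
  [D → n ) . F] has the dot before F: add [F → . ,], [F → . , a]
No further items can be added.

CLOSURE = { [D → n ) . F], [F → . , a], [F → . ,] }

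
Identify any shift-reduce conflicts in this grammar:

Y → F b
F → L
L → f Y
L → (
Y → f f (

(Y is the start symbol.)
Augment with Y' → Y and build the canonical LR(0) collection (I0 = CLOSURE({[Y' → . Y]}), then GOTO on every symbol after a dot until no new states appear). It has 10 states:
  I0: { [F → . L], [L → . (], [L → . f Y], [Y → . F b], [Y → . f f (], [Y' → . Y] }  — shift
  I1: { [L → ( .] }  — reduce
  I2: { [Y → F . b] }  — shift
  I3: { [F → L .] }  — reduce
  I4: { [Y' → Y .] }  — accept
  I5: { [F → . L], [L → . (], [L → . f Y], [L → f . Y], [Y → . F b], [Y → . f f (], [Y → f . f (] }  — shift
  I6: { [L → f Y .] }  — reduce
  I7: { [F → . L], [L → . (], [L → . f Y], [L → f . Y], [Y → . F b], [Y → . f f (], [Y → f . f (], [Y → f f . (] }  — shift
  I8: { [L → ( .], [Y → f f ( .] }  — 2 reduces
  I9: { [Y → F b .] }  — reduce

No state contains both a complete item and a shift item.

Answer: No shift-reduce conflicts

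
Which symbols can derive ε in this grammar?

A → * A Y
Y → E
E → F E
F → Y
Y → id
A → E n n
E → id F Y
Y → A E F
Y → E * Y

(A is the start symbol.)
There are no ε-productions, so no non-terminal can derive ε.
No non-terminals are nullable.

Answer: None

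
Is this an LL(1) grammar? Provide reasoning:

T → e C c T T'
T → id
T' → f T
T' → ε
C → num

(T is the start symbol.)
No. Predict set conflict for T': { 'f' }

Relevant sets:
  FOLLOW(T') = { $, 'f' }

For T:
  PREDICT(T → e C c T T') = { 'e' }
  PREDICT(T → id) = { 'id' }
For T':
  PREDICT(T' → f T) = { 'f' }
  PREDICT(T' → ε) = { $, 'f' }
C has a single production, so nothing to check there.

Conflict found: Predict set conflict for T': { 'f' }
The grammar is NOT LL(1).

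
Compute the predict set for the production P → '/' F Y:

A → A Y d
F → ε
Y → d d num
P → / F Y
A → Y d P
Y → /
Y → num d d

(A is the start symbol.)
PREDICT(P → '/' F Y) = (FIRST(RHS) \ {ε}) ∪ (FOLLOW(P) if ε ∈ FIRST(RHS), i.e. RHS ⇒* ε)
FIRST('/' F Y) = { '/' }
ε ∉ FIRST('/' F Y), so FOLLOW(P) is not added.
PREDICT(P → '/' F Y) = { '/' }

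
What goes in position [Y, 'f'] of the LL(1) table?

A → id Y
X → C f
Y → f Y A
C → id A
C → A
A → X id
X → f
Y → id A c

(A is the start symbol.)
Y → f Y A

To find M[Y, 'f'], we find productions for Y where 'f' is in the predict set (PREDICT(N → α) = (FIRST(α) \ {ε}) ∪ (FOLLOW(N) if α ⇒* ε)).

Y → f Y A: PREDICT = { 'f' }
  'f' is in predict set, so this production goes in M[Y, 'f']
Y → id A c: PREDICT = { 'id' }

M[Y, 'f'] = Y → f Y A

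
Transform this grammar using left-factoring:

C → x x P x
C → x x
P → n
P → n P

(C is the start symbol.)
C → x x C'
C' → P x
C' → ε
P → n P'
P' → ε
P' → P

Left-factoring transforms A → αβ₁ | αβ₂ into A → αA' and A' → β₁ | β₂
(α is the longest common prefix among the alternatives). Repeat until
no nonterminal has two alternatives with a common prefix.

Round 1: C has alternatives sharing prefix 'x x'. Introduce C': C → x x C'
  Add: C' → P x
  Add: C' → ε

Round 2: P has alternatives sharing prefix 'n'. Introduce P': P → n P'
  Add: P' → ε
  Add: P' → P

No remaining common prefixes — done.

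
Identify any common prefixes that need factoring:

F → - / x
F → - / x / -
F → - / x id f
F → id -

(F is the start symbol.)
Yes, F has productions with common prefix '- / x'

Left-factoring is needed when two productions for the same non-terminal
share a common prefix on the right-hand side.

Productions for F:
  F → - / x
  F → - / x / -
  F → - / x id f
  F → id -

Found common prefix '- / x' in productions for F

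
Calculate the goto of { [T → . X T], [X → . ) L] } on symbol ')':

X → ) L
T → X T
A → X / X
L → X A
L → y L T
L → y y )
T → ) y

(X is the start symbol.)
GOTO(I, ')') = CLOSURE({ [A → αX.β] : [A → α.Xβ] ∈ I, X = ')' })

Items with dot before ')', with the dot advanced:
  [X → . ) L] → [X → ) . L]
Closure of the advanced items:
  [X → ) . L] has the dot before L: add [L → . X A], [L → . y L T], [L → . y y )]
  [L → . X A] has the dot before X: add [X → . ) L]

GOTO = { [L → . X A], [L → . y L T], [L → . y y )], [X → ) . L], [X → . ) L] }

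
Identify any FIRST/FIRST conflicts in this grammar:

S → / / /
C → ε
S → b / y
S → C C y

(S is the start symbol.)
No FIRST/FIRST conflicts.

A FIRST/FIRST conflict occurs when two productions N → α and N → β for the same non-terminal have FIRST(α) ∩ FIRST(β) ≠ ∅ (with ε ∈ FIRST of a nullable right-hand side, so two nullable alternatives also conflict).

FIRST sets of the non-terminals at (or reachable through a nullable prefix from) the front of some alternative:
  FIRST(C) = { ε }

Productions for S:
  S → / / /: FIRST = { '/' }
  S → b / y: FIRST = { 'b' }
  S → C C y: FIRST = { 'y' }
C has only one production, so no FIRST/FIRST conflict is possible there.

All alternatives of each non-terminal have pairwise disjoint FIRST sets.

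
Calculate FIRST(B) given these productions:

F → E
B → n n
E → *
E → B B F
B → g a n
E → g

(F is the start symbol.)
To compute FIRST(B), examine every production with B on the left-hand side, reading each right-hand side left to right until a non-nullable symbol is reached.

From B → n n:
  - n is a terminal: add 'n' and stop
From B → g a n:
  - g is a terminal: add 'g' and stop

Collecting: FIRST(B) = { 'g', 'n' }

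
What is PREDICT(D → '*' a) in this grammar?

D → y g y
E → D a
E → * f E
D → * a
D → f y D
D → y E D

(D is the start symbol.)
PREDICT(D → '*' a) = (FIRST(RHS) \ {ε}) ∪ (FOLLOW(D) if ε ∈ FIRST(RHS), i.e. RHS ⇒* ε)
FIRST('*' a) = { '*' }
ε ∉ FIRST('*' a), so FOLLOW(D) is not added.
PREDICT(D → '*' a) = { '*' }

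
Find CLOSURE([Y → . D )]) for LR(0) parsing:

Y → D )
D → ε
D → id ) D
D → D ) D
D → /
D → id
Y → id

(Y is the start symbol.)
{ [D → . /], [D → . D ) D], [D → . id ) D], [D → . id], [D → .], [Y → . D )] }

To compute CLOSURE, for each item [A → α.Bβ] where B is a non-terminal, add [B → .γ] for all productions B → γ; repeat for the newly added items until nothing changes.

Start with: [Y → . D )]
  [Y → . D )] has the dot before D: add [D → .], [D → . id ) D], [D → . D ) D], [D → . /], [D → . id]
No further items can be added.

CLOSURE = { [D → . /], [D → . D ) D], [D → . id ) D], [D → . id], [D → .], [Y → . D )] }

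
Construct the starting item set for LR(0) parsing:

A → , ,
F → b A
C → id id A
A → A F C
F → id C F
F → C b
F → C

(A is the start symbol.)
{ [A → . , ,], [A → . A F C], [A' → . A] }

First, augment the grammar with A' → A
I₀ = CLOSURE({ [A' → . A] }):
  [A' → . A] has the dot before A: add [A → . , ,], [A → . A F C]
No further items can be added.

I₀ = { [A → . , ,], [A → . A F C], [A' → . A] }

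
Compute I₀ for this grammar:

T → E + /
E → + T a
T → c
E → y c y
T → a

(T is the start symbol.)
First, augment the grammar with T' → T
I₀ = CLOSURE({ [T' → . T] }):
  [T' → . T] has the dot before T: add [T → . E + /], [T → . c], [T → . a]
  [T → . E + /] has the dot before E: add [E → . + T a], [E → . y c y]
No further items can be added.

I₀ = { [E → . + T a], [E → . y c y], [T → . E + /], [T → . a], [T → . c], [T' → . T] }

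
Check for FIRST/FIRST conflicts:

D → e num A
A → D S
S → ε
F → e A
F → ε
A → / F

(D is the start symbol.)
A FIRST/FIRST conflict occurs when two productions N → α and N → β for the same non-terminal have FIRST(α) ∩ FIRST(β) ≠ ∅ (with ε ∈ FIRST of a nullable right-hand side, so two nullable alternatives also conflict).

FIRST sets of the non-terminals at (or reachable through a nullable prefix from) the front of some alternative:
  FIRST(D) = { 'e' }

Productions for A:
  A → D S: FIRST = { 'e' }
  A → / F: FIRST = { '/' }
Productions for F:
  F → e A: FIRST = { 'e' }
  F → ε: FIRST = { ε }
D, S have only one production, so no FIRST/FIRST conflict is possible there.

All alternatives of each non-terminal have pairwise disjoint FIRST sets.

Answer: No FIRST/FIRST conflicts.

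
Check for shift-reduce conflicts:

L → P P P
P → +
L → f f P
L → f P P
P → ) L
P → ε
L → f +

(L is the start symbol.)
Yes — I0: [P → .] vs [L → . f +]; I1: [P → .] vs [L → . f +]; I4: [P → .] vs [P → . ) L]; I5: [P → .] vs [L → f . +]; I7: [P → .] vs [P → . ) L]; I8: [P → .] vs [P → . ) L]; I11: [P → .] vs [P → . ) L]

Augment with L' → L and build the canonical LR(0) collection (I0 = CLOSURE({[L' → . L]}), then GOTO on every symbol after a dot until no new states appear). It has 14 states:
  I0: { [L → . P P P], [L → . f +], [L → . f P P], [L → . f f P], [L' → . L], [P → . ) L], [P → . +], [P → .] }  — shift, reduce
  I1: { [L → . P P P], [L → . f +], [L → . f P P], [L → . f f P], [P → ) . L], [P → . ) L], [P → . +], [P → .] }  — shift, reduce
  I2: { [P → + .] }  — reduce
  I3: { [L' → L .] }  — accept
  I4: { [L → P . P P], [P → . ) L], [P → . +], [P → .] }  — shift, reduce
  I5: { [L → f . +], [L → f . P P], [L → f . f P], [P → . ) L], [P → . +], [P → .] }  — shift, reduce
  I6: { [L → f + .], [P → + .] }  — 2 reduces
  I7: { [L → f P . P], [P → . ) L], [P → . +], [P → .] }  — shift, reduce
  I8: { [L → f f . P], [P → . ) L], [P → . +], [P → .] }  — shift, reduce
  I9: { [L → f f P .] }  — reduce
  I10: { [L → f P P .] }  — reduce
  I11: { [L → P P . P], [P → . ) L], [P → . +], [P → .] }  — shift, reduce
  I12: { [L → P P P .] }  — reduce
  I13: { [P → ) L .] }  — reduce

I0 contains reduce item [P → .] and shift items [L → . f +], [L → . f P P], [L → . f f P], [P → . ) L], [P → . +] — shift-reduce conflict.
I1 contains reduce item [P → .] and shift items [L → . f +], [L → . f P P], [L → . f f P], [P → . ) L], [P → . +] — shift-reduce conflict.
I4 contains reduce item [P → .] and shift items [P → . ) L], [P → . +] — shift-reduce conflict.
I5 contains reduce item [P → .] and shift items [L → f . +], [L → f . f P], [P → . ) L], [P → . +] — shift-reduce conflict.
I7 contains reduce item [P → .] and shift items [P → . ) L], [P → . +] — shift-reduce conflict.
I8 contains reduce item [P → .] and shift items [P → . ) L], [P → . +] — shift-reduce conflict.
I11 contains reduce item [P → .] and shift items [P → . ) L], [P → . +] — shift-reduce conflict.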